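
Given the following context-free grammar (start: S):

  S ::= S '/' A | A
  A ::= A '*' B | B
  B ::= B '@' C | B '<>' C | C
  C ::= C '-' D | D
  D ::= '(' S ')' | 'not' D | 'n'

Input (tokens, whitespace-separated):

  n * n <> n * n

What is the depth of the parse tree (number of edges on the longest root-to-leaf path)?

[S [A [A [A [B [C [D n]]]] * [B [B [C [D n]]] <> [C [D n]]]] * [B [C [D n]]]]]

7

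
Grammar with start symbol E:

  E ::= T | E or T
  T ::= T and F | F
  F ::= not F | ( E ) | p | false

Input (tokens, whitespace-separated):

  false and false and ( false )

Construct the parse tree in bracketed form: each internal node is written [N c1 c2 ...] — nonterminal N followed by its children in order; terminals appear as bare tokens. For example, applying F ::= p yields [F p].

[E [T [T [T [F false]] and [F false]] and [F ( [E [T [F false]]] )]]]

E
T
T and F
T and F and F
F and F and F
false and F and F
false and false and F
false and false and ( E )
false and false and ( T )
false and false and ( F )
false and false and ( false )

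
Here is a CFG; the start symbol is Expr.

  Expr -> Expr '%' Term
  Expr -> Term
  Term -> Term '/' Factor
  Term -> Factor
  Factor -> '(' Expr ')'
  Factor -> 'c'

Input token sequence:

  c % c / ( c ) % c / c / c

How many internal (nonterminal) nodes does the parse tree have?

18

[Expr [Expr [Expr [Term [Factor c]]] % [Term [Term [Factor c]] / [Factor ( [Expr [Term [Factor c]]] )]]] % [Term [Term [Term [Factor c]] / [Factor c]] / [Factor c]]]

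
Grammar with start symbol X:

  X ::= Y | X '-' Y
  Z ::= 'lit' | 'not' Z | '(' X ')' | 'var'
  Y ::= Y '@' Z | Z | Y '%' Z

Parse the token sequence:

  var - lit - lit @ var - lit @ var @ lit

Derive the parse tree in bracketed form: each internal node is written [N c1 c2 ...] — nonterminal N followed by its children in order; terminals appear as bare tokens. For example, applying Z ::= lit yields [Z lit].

X
X - Y
X - Y - Y
X - Y - Y - Y
Y - Y - Y - Y
Z - Y - Y - Y
var - Y - Y - Y
var - Z - Y - Y
var - lit - Y - Y
var - lit - Y @ Z - Y
var - lit - Z @ Z - Y
var - lit - lit @ Z - Y
var - lit - lit @ var - Y
var - lit - lit @ var - Y @ Z
var - lit - lit @ var - Y @ Z @ Z
var - lit - lit @ var - Z @ Z @ Z
var - lit - lit @ var - lit @ Z @ Z
var - lit - lit @ var - lit @ var @ Z
var - lit - lit @ var - lit @ var @ lit

[X [X [X [X [Y [Z var]]] - [Y [Z lit]]] - [Y [Y [Z lit]] @ [Z var]]] - [Y [Y [Y [Z lit]] @ [Z var]] @ [Z lit]]]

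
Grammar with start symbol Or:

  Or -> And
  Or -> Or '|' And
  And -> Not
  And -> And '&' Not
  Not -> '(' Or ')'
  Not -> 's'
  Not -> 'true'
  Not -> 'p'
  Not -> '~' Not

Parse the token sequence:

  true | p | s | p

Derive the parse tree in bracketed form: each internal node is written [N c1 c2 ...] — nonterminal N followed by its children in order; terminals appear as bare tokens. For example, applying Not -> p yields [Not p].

Or
Or | And
Or | And | And
Or | And | And | And
And | And | And | And
Not | And | And | And
true | And | And | And
true | Not | And | And
true | p | And | And
true | p | Not | And
true | p | s | And
true | p | s | Not
true | p | s | p

[Or [Or [Or [Or [And [Not true]]] | [And [Not p]]] | [And [Not s]]] | [And [Not p]]]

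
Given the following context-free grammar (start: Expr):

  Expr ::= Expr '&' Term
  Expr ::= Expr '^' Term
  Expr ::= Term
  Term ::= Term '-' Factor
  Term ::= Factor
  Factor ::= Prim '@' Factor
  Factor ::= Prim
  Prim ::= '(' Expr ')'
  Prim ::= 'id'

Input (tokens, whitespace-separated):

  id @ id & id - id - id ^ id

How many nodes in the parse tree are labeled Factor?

[Expr [Expr [Expr [Term [Factor [Prim id] @ [Factor [Prim id]]]]] & [Term [Term [Term [Factor [Prim id]]] - [Factor [Prim id]]] - [Factor [Prim id]]]] ^ [Term [Factor [Prim id]]]]

6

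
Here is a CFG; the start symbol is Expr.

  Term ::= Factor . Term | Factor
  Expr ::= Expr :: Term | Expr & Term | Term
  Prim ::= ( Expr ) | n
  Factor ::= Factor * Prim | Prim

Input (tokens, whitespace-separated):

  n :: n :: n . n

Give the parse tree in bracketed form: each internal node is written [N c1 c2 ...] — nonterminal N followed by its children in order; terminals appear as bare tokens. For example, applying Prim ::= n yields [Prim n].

Expr
Expr :: Term
Expr :: Term :: Term
Term :: Term :: Term
Factor :: Term :: Term
Prim :: Term :: Term
n :: Term :: Term
n :: Factor :: Term
n :: Prim :: Term
n :: n :: Term
n :: n :: Factor . Term
n :: n :: Prim . Term
n :: n :: n . Term
n :: n :: n . Factor
n :: n :: n . Prim
n :: n :: n . n

[Expr [Expr [Expr [Term [Factor [Prim n]]]] :: [Term [Factor [Prim n]]]] :: [Term [Factor [Prim n]] . [Term [Factor [Prim n]]]]]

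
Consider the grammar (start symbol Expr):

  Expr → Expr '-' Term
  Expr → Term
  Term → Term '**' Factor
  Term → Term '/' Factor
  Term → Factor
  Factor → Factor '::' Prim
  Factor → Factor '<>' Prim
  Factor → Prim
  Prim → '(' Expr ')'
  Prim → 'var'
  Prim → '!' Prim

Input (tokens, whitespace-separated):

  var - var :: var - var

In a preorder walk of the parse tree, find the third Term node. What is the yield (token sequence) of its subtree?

var

[Expr [Expr [Expr [Term [Factor [Prim var]]]] - [Term [Factor [Factor [Prim var]] :: [Prim var]]]] - [Term [Factor [Prim var]]]]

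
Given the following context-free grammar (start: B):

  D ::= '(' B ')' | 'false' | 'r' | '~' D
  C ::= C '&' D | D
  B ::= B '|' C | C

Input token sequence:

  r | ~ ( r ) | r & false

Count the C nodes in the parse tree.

5

[B [B [B [C [D r]]] | [C [D ~ [D ( [B [C [D r]]] )]]]] | [C [C [D r]] & [D false]]]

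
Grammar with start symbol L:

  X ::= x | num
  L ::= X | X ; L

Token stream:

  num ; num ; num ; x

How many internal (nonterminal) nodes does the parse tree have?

8

[L [X num] ; [L [X num] ; [L [X num] ; [L [X x]]]]]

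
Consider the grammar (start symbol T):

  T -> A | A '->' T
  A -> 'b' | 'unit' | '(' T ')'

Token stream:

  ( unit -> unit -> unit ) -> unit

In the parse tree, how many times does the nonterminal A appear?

5

[T [A ( [T [A unit] -> [T [A unit] -> [T [A unit]]]] )] -> [T [A unit]]]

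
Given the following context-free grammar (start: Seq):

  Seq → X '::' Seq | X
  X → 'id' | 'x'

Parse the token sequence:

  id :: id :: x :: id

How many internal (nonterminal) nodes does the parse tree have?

[Seq [X id] :: [Seq [X id] :: [Seq [X x] :: [Seq [X id]]]]]

8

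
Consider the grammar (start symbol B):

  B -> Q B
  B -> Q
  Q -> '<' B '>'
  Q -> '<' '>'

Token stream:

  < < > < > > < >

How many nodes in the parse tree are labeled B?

4

[B [Q < [B [Q < >] [B [Q < >]]] >] [B [Q < >]]]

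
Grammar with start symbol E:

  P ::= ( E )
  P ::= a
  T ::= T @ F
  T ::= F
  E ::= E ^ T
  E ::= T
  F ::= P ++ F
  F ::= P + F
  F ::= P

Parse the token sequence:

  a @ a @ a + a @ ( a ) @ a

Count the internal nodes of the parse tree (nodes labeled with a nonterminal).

[E [T [T [T [T [T [F [P a]]] @ [F [P a]]] @ [F [P a] + [F [P a]]]] @ [F [P ( [E [T [F [P a]]]] )]]] @ [F [P a]]]]

22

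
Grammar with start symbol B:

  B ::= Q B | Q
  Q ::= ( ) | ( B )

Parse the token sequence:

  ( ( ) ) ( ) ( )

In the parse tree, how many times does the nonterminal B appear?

4

[B [Q ( [B [Q ( )]] )] [B [Q ( )] [B [Q ( )]]]]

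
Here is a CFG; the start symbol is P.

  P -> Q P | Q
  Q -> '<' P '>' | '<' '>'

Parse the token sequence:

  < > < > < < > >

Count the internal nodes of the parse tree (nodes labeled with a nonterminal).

[P [Q < >] [P [Q < >] [P [Q < [P [Q < >]] >]]]]

8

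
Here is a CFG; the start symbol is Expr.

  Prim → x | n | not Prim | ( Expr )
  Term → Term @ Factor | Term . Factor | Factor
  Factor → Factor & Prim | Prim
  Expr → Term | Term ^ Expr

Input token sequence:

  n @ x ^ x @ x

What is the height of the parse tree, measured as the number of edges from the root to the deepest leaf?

6

[Expr [Term [Term [Factor [Prim n]]] @ [Factor [Prim x]]] ^ [Expr [Term [Term [Factor [Prim x]]] @ [Factor [Prim x]]]]]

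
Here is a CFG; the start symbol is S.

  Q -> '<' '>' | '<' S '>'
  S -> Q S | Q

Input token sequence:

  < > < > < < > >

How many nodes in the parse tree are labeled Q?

4

[S [Q < >] [S [Q < >] [S [Q < [S [Q < >]] >]]]]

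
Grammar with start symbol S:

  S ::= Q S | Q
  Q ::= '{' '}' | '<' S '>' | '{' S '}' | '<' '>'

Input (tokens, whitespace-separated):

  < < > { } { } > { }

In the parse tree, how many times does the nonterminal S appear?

[S [Q < [S [Q < >] [S [Q { }] [S [Q { }]]]] >] [S [Q { }]]]

5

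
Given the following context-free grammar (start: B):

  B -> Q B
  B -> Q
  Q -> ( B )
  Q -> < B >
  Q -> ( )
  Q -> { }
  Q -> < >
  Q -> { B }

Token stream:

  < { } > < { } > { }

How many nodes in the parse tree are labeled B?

5

[B [Q < [B [Q { }]] >] [B [Q < [B [Q { }]] >] [B [Q { }]]]]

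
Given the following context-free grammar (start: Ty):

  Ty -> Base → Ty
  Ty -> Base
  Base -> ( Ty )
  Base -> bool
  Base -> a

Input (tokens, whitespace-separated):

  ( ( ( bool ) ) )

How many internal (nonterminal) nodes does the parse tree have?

[Ty [Base ( [Ty [Base ( [Ty [Base ( [Ty [Base bool]] )]] )]] )]]

8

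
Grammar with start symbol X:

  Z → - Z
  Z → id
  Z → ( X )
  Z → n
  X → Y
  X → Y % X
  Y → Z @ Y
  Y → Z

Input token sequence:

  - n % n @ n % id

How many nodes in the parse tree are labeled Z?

5

[X [Y [Z - [Z n]]] % [X [Y [Z n] @ [Y [Z n]]] % [X [Y [Z id]]]]]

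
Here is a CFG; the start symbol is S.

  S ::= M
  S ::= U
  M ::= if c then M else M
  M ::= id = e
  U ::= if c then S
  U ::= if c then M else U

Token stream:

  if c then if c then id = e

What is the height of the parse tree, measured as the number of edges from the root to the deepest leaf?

[S [U if c then [S [U if c then [S [M id = e]]]]]]

6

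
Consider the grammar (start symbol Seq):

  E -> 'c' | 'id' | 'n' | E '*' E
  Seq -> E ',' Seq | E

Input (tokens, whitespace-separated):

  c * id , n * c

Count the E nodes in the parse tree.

6

[Seq [E [E c] * [E id]] , [Seq [E [E n] * [E c]]]]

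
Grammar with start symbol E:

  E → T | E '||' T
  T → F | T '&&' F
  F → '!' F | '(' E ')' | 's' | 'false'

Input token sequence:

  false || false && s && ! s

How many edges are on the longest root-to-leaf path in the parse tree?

[E [E [T [F false]]] || [T [T [T [F false]] && [F s]] && [F ! [F s]]]]

5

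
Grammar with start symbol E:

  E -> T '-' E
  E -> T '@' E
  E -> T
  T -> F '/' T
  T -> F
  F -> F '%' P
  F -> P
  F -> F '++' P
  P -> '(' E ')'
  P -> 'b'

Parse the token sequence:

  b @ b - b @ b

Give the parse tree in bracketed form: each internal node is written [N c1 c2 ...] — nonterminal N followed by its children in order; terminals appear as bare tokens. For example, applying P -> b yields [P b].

E
T @ E
F @ E
P @ E
b @ E
b @ T - E
b @ F - E
b @ P - E
b @ b - E
b @ b - T @ E
b @ b - F @ E
b @ b - P @ E
b @ b - b @ E
b @ b - b @ T
b @ b - b @ F
b @ b - b @ P
b @ b - b @ b

[E [T [F [P b]]] @ [E [T [F [P b]]] - [E [T [F [P b]]] @ [E [T [F [P b]]]]]]]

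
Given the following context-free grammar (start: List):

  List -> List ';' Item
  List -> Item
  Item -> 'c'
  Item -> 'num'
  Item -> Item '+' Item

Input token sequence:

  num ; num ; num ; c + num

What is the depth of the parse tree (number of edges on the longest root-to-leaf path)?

[List [List [List [List [Item num]] ; [Item num]] ; [Item num]] ; [Item [Item c] + [Item num]]]

5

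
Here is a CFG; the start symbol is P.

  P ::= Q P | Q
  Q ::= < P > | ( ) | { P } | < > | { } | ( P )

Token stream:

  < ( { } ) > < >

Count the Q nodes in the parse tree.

4

[P [Q < [P [Q ( [P [Q { }]] )]] >] [P [Q < >]]]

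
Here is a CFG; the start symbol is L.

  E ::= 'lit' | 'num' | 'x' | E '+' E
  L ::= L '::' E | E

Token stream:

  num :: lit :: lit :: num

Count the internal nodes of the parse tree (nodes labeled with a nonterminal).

8

[L [L [L [L [E num]] :: [E lit]] :: [E lit]] :: [E num]]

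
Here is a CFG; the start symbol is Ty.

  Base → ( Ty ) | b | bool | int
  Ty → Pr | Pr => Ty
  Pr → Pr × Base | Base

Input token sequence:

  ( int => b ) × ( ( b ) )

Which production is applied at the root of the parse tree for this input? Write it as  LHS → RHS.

[Ty [Pr [Pr [Base ( [Ty [Pr [Base int]] => [Ty [Pr [Base b]]]] )]] × [Base ( [Ty [Pr [Base ( [Ty [Pr [Base b]]] )]]] )]]]

Ty → Pr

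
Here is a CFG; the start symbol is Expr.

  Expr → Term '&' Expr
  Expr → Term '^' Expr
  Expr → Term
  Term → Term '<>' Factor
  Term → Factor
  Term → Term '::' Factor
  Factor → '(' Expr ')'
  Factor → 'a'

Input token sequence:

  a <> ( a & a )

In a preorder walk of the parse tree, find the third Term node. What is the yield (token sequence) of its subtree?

[Expr [Term [Term [Factor a]] <> [Factor ( [Expr [Term [Factor a]] & [Expr [Term [Factor a]]]] )]]]

a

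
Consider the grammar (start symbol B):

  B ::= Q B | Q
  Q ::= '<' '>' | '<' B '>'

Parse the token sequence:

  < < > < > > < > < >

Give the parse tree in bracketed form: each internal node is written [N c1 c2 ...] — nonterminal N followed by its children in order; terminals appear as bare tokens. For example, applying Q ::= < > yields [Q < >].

B
Q B
< B > B
< Q B > B
< < > B > B
< < > Q > B
< < > < > > B
< < > < > > Q B
< < > < > > < > B
< < > < > > < > Q
< < > < > > < > < >

[B [Q < [B [Q < >] [B [Q < >]]] >] [B [Q < >] [B [Q < >]]]]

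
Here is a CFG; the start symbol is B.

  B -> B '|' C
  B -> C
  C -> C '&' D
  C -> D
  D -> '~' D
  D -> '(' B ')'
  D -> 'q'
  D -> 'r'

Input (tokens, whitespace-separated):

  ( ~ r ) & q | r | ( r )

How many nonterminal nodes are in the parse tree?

18

[B [B [B [C [C [D ( [B [C [D ~ [D r]]]] )]] & [D q]]] | [C [D r]]] | [C [D ( [B [C [D r]]] )]]]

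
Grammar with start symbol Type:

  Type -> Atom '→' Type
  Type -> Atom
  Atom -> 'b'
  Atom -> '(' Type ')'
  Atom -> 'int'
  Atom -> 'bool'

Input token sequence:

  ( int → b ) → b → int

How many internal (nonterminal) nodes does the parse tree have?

[Type [Atom ( [Type [Atom int] → [Type [Atom b]]] )] → [Type [Atom b] → [Type [Atom int]]]]

10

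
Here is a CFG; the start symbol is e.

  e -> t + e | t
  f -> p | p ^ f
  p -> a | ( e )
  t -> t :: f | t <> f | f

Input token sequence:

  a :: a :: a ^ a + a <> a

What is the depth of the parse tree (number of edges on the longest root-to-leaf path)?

6

[e [t [t [t [f [p a]]] :: [f [p a]]] :: [f [p a] ^ [f [p a]]]] + [e [t [t [f [p a]]] <> [f [p a]]]]]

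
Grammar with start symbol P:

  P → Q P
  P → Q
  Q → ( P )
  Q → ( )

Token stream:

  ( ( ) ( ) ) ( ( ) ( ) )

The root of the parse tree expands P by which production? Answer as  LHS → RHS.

P → Q P

[P [Q ( [P [Q ( )] [P [Q ( )]]] )] [P [Q ( [P [Q ( )] [P [Q ( )]]] )]]]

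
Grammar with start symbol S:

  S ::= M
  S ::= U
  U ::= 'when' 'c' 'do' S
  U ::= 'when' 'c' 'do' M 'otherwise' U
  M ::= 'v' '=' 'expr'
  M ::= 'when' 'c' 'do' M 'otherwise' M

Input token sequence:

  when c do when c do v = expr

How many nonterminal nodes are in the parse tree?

6

[S [U when c do [S [U when c do [S [M v = expr]]]]]]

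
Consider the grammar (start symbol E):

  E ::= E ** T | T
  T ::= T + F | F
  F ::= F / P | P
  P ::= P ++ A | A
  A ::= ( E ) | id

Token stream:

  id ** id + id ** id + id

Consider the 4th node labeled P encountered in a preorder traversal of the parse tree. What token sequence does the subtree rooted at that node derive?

id

[E [E [E [T [F [P [A id]]]]] ** [T [T [F [P [A id]]]] + [F [P [A id]]]]] ** [T [T [F [P [A id]]]] + [F [P [A id]]]]]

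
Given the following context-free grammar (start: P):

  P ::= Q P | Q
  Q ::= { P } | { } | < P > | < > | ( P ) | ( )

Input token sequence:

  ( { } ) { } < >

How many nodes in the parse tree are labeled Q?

4

[P [Q ( [P [Q { }]] )] [P [Q { }] [P [Q < >]]]]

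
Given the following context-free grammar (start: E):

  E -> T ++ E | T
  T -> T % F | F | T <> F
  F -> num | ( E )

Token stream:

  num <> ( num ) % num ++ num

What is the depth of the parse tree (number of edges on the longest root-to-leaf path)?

7

[E [T [T [T [F num]] <> [F ( [E [T [F num]]] )]] % [F num]] ++ [E [T [F num]]]]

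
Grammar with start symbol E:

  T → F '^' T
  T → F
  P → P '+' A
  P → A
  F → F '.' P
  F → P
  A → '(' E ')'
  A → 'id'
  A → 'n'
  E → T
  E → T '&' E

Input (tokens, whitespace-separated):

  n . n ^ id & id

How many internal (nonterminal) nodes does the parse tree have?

[E [T [F [F [P [A n]]] . [P [A n]]] ^ [T [F [P [A id]]]]] & [E [T [F [P [A id]]]]]]

17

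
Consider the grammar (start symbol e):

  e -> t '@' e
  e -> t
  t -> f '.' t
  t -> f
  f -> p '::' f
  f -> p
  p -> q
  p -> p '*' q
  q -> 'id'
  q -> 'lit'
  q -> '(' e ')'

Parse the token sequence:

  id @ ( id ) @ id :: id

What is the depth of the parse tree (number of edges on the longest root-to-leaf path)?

11

[e [t [f [p [q id]]]] @ [e [t [f [p [q ( [e [t [f [p [q id]]]]] )]]]] @ [e [t [f [p [q id]] :: [f [p [q id]]]]]]]]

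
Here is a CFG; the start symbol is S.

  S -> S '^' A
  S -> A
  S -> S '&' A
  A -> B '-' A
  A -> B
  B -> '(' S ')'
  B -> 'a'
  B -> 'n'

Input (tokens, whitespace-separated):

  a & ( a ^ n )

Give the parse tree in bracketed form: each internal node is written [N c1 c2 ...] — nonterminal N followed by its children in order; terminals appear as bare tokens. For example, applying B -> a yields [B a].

S
S & A
A & A
B & A
a & A
a & B
a & ( S )
a & ( S ^ A )
a & ( A ^ A )
a & ( B ^ A )
a & ( a ^ A )
a & ( a ^ B )
a & ( a ^ n )

[S [S [A [B a]]] & [A [B ( [S [S [A [B a]]] ^ [A [B n]]] )]]]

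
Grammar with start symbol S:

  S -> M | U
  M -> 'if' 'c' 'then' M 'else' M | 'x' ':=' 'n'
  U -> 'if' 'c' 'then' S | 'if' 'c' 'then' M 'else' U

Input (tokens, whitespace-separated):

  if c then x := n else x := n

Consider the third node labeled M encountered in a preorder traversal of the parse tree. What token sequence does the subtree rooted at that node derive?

[S [M if c then [M x := n] else [M x := n]]]

x := n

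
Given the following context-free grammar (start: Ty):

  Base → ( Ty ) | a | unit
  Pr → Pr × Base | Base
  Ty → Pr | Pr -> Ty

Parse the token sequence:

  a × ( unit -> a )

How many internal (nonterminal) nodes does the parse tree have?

[Ty [Pr [Pr [Base a]] × [Base ( [Ty [Pr [Base unit]] -> [Ty [Pr [Base a]]]] )]]]

11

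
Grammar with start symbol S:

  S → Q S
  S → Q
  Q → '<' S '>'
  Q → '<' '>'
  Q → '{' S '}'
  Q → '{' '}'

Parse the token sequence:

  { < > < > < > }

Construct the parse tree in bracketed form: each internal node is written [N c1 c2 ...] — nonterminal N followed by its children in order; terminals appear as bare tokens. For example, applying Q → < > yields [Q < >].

[S [Q { [S [Q < >] [S [Q < >] [S [Q < >]]]] }]]

S
Q
{ S }
{ Q S }
{ < > S }
{ < > Q S }
{ < > < > S }
{ < > < > Q }
{ < > < > < > }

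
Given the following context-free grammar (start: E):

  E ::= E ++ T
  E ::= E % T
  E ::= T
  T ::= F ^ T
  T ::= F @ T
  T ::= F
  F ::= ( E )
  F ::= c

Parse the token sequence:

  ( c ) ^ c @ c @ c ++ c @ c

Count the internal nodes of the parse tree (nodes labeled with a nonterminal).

17

[E [E [T [F ( [E [T [F c]]] )] ^ [T [F c] @ [T [F c] @ [T [F c]]]]]] ++ [T [F c] @ [T [F c]]]]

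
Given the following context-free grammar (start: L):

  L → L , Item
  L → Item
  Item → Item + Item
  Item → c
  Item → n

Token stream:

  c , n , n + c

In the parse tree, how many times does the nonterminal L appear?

[L [L [L [Item c]] , [Item n]] , [Item [Item n] + [Item c]]]

3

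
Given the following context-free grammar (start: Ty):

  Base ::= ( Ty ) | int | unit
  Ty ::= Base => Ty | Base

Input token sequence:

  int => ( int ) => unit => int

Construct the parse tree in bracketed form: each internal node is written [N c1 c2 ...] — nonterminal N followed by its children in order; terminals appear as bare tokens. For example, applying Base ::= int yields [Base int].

[Ty [Base int] => [Ty [Base ( [Ty [Base int]] )] => [Ty [Base unit] => [Ty [Base int]]]]]

Ty
Base => Ty
int => Ty
int => Base => Ty
int => ( Ty ) => Ty
int => ( Base ) => Ty
int => ( int ) => Ty
int => ( int ) => Base => Ty
int => ( int ) => unit => Ty
int => ( int ) => unit => Base
int => ( int ) => unit => int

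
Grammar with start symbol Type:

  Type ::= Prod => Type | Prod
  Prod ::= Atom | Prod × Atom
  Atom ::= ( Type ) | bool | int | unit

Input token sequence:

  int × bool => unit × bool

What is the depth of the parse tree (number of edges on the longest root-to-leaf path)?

5

[Type [Prod [Prod [Atom int]] × [Atom bool]] => [Type [Prod [Prod [Atom unit]] × [Atom bool]]]]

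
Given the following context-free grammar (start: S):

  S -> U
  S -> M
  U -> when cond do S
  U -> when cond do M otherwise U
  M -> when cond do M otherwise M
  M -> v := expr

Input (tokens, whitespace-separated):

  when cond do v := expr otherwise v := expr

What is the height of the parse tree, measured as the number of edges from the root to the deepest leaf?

3

[S [M when cond do [M v := expr] otherwise [M v := expr]]]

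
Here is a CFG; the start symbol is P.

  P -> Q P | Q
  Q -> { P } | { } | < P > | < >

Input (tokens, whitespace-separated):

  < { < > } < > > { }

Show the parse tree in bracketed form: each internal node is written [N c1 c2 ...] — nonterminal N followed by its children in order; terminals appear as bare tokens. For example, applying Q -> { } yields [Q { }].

[P [Q < [P [Q { [P [Q < >]] }] [P [Q < >]]] >] [P [Q { }]]]

P
Q P
< P > P
< Q P > P
< { P } P > P
< { Q } P > P
< { < > } P > P
< { < > } Q > P
< { < > } < > > P
< { < > } < > > Q
< { < > } < > > { }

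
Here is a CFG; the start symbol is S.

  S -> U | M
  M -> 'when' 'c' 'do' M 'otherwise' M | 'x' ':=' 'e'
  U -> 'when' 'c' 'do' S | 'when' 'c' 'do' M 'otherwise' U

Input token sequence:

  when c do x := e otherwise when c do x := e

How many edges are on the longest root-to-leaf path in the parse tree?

5

[S [U when c do [M x := e] otherwise [U when c do [S [M x := e]]]]]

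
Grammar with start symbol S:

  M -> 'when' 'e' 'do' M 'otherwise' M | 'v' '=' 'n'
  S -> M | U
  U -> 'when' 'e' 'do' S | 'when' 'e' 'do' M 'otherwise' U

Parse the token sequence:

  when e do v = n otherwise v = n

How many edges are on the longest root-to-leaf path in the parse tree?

3

[S [M when e do [M v = n] otherwise [M v = n]]]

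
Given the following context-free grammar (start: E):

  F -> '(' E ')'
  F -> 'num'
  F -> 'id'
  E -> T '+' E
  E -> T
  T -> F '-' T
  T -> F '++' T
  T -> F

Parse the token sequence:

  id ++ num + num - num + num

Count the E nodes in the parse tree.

3

[E [T [F id] ++ [T [F num]]] + [E [T [F num] - [T [F num]]] + [E [T [F num]]]]]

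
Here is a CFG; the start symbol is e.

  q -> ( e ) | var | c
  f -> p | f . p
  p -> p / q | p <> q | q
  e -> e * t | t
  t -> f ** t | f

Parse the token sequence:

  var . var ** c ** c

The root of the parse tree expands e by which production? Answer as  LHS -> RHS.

e -> t

[e [t [f [f [p [q var]]] . [p [q var]]] ** [t [f [p [q c]]] ** [t [f [p [q c]]]]]]]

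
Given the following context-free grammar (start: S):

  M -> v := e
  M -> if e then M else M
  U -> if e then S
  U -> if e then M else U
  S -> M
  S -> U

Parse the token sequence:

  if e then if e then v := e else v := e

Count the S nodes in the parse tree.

[S [U if e then [S [M if e then [M v := e] else [M v := e]]]]]

2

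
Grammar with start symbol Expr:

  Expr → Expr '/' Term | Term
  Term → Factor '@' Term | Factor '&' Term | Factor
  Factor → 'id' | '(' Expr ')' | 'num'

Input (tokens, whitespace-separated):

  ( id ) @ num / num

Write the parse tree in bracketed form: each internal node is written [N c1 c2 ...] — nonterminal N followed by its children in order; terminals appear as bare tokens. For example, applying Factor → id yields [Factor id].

Expr
Expr / Term
Term / Term
Factor @ Term / Term
( Expr ) @ Term / Term
( Term ) @ Term / Term
( Factor ) @ Term / Term
( id ) @ Term / Term
( id ) @ Factor / Term
( id ) @ num / Term
( id ) @ num / Factor
( id ) @ num / num

[Expr [Expr [Term [Factor ( [Expr [Term [Factor id]]] )] @ [Term [Factor num]]]] / [Term [Factor num]]]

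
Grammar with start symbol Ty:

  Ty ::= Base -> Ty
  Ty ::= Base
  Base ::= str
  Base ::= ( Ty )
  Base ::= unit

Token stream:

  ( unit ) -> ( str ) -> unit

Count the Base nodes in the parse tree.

[Ty [Base ( [Ty [Base unit]] )] -> [Ty [Base ( [Ty [Base str]] )] -> [Ty [Base unit]]]]

5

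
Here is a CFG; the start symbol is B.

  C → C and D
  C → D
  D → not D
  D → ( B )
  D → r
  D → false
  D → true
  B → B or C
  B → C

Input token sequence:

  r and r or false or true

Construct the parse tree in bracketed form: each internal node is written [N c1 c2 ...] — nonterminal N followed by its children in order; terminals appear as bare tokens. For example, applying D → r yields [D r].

[B [B [B [C [C [D r]] and [D r]]] or [C [D false]]] or [C [D true]]]

B
B or C
B or C or C
C or C or C
C and D or C or C
D and D or C or C
r and D or C or C
r and r or C or C
r and r or D or C
r and r or false or C
r and r or false or D
r and r or false or true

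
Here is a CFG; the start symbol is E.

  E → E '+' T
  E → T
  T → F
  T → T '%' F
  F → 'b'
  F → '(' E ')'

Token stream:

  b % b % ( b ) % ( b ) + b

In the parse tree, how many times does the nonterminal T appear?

7

[E [E [T [T [T [T [F b]] % [F b]] % [F ( [E [T [F b]]] )]] % [F ( [E [T [F b]]] )]]] + [T [F b]]]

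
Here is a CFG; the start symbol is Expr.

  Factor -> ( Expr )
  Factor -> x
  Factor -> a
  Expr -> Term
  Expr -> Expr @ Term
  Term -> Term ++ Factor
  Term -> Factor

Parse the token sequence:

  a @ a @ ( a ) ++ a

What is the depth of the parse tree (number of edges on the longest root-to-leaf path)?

7

[Expr [Expr [Expr [Term [Factor a]]] @ [Term [Factor a]]] @ [Term [Term [Factor ( [Expr [Term [Factor a]]] )]] ++ [Factor a]]]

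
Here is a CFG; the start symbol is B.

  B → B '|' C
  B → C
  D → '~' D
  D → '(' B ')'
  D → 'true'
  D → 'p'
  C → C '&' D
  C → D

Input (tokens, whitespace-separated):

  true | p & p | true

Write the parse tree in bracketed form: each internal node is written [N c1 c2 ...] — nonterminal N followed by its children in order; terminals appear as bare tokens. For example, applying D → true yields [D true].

B
B | C
B | C | C
C | C | C
D | C | C
true | C | C
true | C & D | C
true | D & D | C
true | p & D | C
true | p & p | C
true | p & p | D
true | p & p | true

[B [B [B [C [D true]]] | [C [C [D p]] & [D p]]] | [C [D true]]]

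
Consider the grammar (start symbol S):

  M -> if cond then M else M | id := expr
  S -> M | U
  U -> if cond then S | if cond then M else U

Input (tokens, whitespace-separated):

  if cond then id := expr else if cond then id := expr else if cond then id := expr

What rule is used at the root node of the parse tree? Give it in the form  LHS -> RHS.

[S [U if cond then [M id := expr] else [U if cond then [M id := expr] else [U if cond then [S [M id := expr]]]]]]

S -> U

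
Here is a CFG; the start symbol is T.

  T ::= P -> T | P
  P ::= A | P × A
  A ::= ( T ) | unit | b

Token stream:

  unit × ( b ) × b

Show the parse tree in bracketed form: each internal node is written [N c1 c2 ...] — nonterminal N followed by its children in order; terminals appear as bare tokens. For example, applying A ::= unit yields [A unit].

[T [P [P [P [A unit]] × [A ( [T [P [A b]]] )]] × [A b]]]

T
P
P × A
P × A × A
A × A × A
unit × A × A
unit × ( T ) × A
unit × ( P ) × A
unit × ( A ) × A
unit × ( b ) × A
unit × ( b ) × b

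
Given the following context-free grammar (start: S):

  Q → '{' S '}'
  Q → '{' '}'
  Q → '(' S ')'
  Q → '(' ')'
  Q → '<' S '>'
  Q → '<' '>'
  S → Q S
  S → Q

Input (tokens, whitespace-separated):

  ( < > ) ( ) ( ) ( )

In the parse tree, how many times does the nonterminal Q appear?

[S [Q ( [S [Q < >]] )] [S [Q ( )] [S [Q ( )] [S [Q ( )]]]]]

5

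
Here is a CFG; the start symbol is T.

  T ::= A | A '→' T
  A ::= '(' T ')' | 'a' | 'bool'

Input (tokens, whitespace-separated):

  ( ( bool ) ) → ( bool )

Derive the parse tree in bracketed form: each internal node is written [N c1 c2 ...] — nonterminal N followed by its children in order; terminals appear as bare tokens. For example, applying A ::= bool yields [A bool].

T
A → T
( T ) → T
( A ) → T
( ( T ) ) → T
( ( A ) ) → T
( ( bool ) ) → T
( ( bool ) ) → A
( ( bool ) ) → ( T )
( ( bool ) ) → ( A )
( ( bool ) ) → ( bool )

[T [A ( [T [A ( [T [A bool]] )]] )] → [T [A ( [T [A bool]] )]]]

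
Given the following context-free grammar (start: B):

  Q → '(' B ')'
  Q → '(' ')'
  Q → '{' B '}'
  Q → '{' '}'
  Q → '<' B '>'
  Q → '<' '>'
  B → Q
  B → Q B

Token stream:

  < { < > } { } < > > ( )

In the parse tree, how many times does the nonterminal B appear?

[B [Q < [B [Q { [B [Q < >]] }] [B [Q { }] [B [Q < >]]]] >] [B [Q ( )]]]

6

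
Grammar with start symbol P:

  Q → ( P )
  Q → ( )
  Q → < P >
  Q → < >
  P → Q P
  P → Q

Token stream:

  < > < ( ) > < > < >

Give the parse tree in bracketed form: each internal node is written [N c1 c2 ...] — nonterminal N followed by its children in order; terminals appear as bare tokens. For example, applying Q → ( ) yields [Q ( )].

P
Q P
< > P
< > Q P
< > < P > P
< > < Q > P
< > < ( ) > P
< > < ( ) > Q P
< > < ( ) > < > P
< > < ( ) > < > Q
< > < ( ) > < > < >

[P [Q < >] [P [Q < [P [Q ( )]] >] [P [Q < >] [P [Q < >]]]]]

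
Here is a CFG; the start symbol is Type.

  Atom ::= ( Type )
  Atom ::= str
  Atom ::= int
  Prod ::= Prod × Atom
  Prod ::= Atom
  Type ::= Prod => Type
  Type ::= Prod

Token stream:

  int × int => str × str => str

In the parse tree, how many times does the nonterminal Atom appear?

5

[Type [Prod [Prod [Atom int]] × [Atom int]] => [Type [Prod [Prod [Atom str]] × [Atom str]] => [Type [Prod [Atom str]]]]]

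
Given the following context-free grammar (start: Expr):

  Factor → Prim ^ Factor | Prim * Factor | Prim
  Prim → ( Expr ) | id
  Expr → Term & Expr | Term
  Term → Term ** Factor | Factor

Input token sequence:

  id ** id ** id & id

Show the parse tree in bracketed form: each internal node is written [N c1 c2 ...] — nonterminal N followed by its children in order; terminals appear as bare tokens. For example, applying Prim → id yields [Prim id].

[Expr [Term [Term [Term [Factor [Prim id]]] ** [Factor [Prim id]]] ** [Factor [Prim id]]] & [Expr [Term [Factor [Prim id]]]]]

Expr
Term & Expr
Term ** Factor & Expr
Term ** Factor ** Factor & Expr
Factor ** Factor ** Factor & Expr
Prim ** Factor ** Factor & Expr
id ** Factor ** Factor & Expr
id ** Prim ** Factor & Expr
id ** id ** Factor & Expr
id ** id ** Prim & Expr
id ** id ** id & Expr
id ** id ** id & Term
id ** id ** id & Factor
id ** id ** id & Prim
id ** id ** id & id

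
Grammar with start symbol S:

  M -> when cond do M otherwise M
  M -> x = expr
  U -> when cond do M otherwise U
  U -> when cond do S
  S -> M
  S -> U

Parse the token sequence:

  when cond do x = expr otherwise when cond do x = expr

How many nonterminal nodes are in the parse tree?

[S [U when cond do [M x = expr] otherwise [U when cond do [S [M x = expr]]]]]

6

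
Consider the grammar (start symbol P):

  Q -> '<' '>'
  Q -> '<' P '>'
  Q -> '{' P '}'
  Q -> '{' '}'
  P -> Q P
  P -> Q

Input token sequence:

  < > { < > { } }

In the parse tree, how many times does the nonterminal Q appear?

[P [Q < >] [P [Q { [P [Q < >] [P [Q { }]]] }]]]

4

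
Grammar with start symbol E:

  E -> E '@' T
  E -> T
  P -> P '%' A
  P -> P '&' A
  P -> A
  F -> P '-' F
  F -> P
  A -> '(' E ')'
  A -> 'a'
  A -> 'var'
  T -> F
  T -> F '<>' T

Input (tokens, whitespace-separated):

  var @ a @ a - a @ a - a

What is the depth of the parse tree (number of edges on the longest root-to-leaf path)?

8

[E [E [E [E [T [F [P [A var]]]]] @ [T [F [P [A a]]]]] @ [T [F [P [A a]] - [F [P [A a]]]]]] @ [T [F [P [A a]] - [F [P [A a]]]]]]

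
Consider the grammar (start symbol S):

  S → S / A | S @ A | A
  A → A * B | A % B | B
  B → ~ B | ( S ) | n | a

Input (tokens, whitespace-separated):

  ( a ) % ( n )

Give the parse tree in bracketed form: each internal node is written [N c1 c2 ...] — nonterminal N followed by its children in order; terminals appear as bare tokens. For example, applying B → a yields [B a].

[S [A [A [B ( [S [A [B a]]] )]] % [B ( [S [A [B n]]] )]]]

S
A
A % B
B % B
( S ) % B
( A ) % B
( B ) % B
( a ) % B
( a ) % ( S )
( a ) % ( A )
( a ) % ( B )
( a ) % ( n )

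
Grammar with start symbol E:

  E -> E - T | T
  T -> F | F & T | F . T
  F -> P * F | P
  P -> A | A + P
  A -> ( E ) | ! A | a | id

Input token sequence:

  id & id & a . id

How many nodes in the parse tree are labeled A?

4

[E [T [F [P [A id]]] & [T [F [P [A id]]] & [T [F [P [A a]]] . [T [F [P [A id]]]]]]]]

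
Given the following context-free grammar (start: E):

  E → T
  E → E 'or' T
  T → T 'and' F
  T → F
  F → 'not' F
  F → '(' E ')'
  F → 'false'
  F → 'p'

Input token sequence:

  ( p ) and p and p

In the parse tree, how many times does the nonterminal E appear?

2

[E [T [T [T [F ( [E [T [F p]]] )]] and [F p]] and [F p]]]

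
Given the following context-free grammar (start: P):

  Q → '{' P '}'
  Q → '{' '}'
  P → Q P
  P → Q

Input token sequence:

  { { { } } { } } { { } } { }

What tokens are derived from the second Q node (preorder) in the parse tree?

{ { } }

[P [Q { [P [Q { [P [Q { }]] }] [P [Q { }]]] }] [P [Q { [P [Q { }]] }] [P [Q { }]]]]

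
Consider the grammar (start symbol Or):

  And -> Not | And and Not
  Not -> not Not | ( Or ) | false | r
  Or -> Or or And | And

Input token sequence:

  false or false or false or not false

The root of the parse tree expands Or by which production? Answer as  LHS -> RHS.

Or -> Or or And

[Or [Or [Or [Or [And [Not false]]] or [And [Not false]]] or [And [Not false]]] or [And [Not not [Not false]]]]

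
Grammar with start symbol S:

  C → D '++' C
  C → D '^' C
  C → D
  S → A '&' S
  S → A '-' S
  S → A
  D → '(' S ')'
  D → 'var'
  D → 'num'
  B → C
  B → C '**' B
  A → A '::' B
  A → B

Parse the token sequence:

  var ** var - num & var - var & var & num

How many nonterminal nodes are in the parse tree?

33

[S [A [B [C [D var]] ** [B [C [D var]]]]] - [S [A [B [C [D num]]]] & [S [A [B [C [D var]]]] - [S [A [B [C [D var]]]] & [S [A [B [C [D var]]]] & [S [A [B [C [D num]]]]]]]]]]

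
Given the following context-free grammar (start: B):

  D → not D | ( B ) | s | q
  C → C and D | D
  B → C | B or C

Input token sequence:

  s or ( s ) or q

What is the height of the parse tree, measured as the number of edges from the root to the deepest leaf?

7

[B [B [B [C [D s]]] or [C [D ( [B [C [D s]]] )]]] or [C [D q]]]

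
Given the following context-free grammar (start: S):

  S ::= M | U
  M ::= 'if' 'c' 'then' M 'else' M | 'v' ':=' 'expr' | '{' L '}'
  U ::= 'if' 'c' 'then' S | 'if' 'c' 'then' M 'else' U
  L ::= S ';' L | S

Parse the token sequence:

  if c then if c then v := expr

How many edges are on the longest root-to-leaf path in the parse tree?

[S [U if c then [S [U if c then [S [M v := expr]]]]]]

6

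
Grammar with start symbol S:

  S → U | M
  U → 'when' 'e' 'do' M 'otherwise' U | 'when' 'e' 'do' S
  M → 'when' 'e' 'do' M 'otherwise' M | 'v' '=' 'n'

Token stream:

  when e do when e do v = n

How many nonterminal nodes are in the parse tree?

[S [U when e do [S [U when e do [S [M v = n]]]]]]

6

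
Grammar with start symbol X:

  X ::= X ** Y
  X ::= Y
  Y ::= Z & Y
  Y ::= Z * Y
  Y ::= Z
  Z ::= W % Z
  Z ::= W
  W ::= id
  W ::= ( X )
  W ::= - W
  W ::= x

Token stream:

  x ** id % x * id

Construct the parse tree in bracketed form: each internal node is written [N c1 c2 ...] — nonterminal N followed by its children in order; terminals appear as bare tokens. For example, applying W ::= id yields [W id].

[X [X [Y [Z [W x]]]] ** [Y [Z [W id] % [Z [W x]]] * [Y [Z [W id]]]]]

X
X ** Y
Y ** Y
Z ** Y
W ** Y
x ** Y
x ** Z * Y
x ** W % Z * Y
x ** id % Z * Y
x ** id % W * Y
x ** id % x * Y
x ** id % x * Z
x ** id % x * W
x ** id % x * id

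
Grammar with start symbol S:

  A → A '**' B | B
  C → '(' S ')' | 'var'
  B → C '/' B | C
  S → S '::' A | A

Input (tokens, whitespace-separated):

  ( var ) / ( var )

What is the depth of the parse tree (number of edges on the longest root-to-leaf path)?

[S [A [B [C ( [S [A [B [C var]]]] )] / [B [C ( [S [A [B [C var]]]] )]]]]]

9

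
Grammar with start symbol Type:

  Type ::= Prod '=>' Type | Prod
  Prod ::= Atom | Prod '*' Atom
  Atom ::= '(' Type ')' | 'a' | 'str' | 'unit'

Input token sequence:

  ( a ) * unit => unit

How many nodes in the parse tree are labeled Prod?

4

[Type [Prod [Prod [Atom ( [Type [Prod [Atom a]]] )]] * [Atom unit]] => [Type [Prod [Atom unit]]]]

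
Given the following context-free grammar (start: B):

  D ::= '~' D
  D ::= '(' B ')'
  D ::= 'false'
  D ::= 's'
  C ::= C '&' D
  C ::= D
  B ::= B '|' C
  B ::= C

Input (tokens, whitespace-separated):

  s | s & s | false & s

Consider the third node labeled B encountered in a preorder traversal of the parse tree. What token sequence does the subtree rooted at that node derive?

s

[B [B [B [C [D s]]] | [C [C [D s]] & [D s]]] | [C [C [D false]] & [D s]]]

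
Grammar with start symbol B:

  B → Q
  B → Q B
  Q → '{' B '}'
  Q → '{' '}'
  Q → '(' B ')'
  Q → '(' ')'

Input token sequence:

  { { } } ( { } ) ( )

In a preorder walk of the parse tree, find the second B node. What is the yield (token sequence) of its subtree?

{ }

[B [Q { [B [Q { }]] }] [B [Q ( [B [Q { }]] )] [B [Q ( )]]]]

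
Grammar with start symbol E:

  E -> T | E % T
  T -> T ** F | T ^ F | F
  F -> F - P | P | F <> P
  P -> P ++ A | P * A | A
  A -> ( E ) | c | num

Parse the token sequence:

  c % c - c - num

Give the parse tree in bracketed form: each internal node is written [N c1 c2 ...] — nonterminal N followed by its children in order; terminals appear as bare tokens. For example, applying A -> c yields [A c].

E
E % T
T % T
F % T
P % T
A % T
c % T
c % F
c % F - P
c % F - P - P
c % P - P - P
c % A - P - P
c % c - P - P
c % c - A - P
c % c - c - P
c % c - c - A
c % c - c - num

[E [E [T [F [P [A c]]]]] % [T [F [F [F [P [A c]]] - [P [A c]]] - [P [A num]]]]]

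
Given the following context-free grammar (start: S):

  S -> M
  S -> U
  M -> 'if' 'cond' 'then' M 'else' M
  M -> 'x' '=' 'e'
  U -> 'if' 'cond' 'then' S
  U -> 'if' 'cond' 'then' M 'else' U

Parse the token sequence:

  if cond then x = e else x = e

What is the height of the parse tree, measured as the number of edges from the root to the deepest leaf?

[S [M if cond then [M x = e] else [M x = e]]]

3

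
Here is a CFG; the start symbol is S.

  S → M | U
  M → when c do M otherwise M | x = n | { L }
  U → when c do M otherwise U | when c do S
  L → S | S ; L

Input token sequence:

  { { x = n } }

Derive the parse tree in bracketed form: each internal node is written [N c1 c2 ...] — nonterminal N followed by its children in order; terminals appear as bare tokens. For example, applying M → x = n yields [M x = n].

[S [M { [L [S [M { [L [S [M x = n]]] }]]] }]]

S
M
{ L }
{ S }
{ M }
{ { L } }
{ { S } }
{ { M } }
{ { x = n } }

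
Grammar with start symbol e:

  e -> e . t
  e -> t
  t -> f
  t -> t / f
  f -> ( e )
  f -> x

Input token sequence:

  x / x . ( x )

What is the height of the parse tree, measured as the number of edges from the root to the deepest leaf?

6

[e [e [t [t [f x]] / [f x]]] . [t [f ( [e [t [f x]]] )]]]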